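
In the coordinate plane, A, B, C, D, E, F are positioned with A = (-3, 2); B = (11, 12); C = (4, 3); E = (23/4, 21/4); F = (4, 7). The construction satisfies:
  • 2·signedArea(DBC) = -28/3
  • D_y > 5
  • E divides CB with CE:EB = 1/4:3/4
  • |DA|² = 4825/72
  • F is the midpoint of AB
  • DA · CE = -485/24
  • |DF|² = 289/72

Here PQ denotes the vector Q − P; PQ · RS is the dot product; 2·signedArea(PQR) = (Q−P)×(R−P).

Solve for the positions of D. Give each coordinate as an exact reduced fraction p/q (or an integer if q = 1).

1. D_x = 55/12  [DA · CE = -485/24 ∩ 2·signedArea(DBC) = -28/3]
2. D_y = 61/12  [DA · CE = -485/24 ∩ 2·signedArea(DBC) = -28/3]
   → D = (55/12, 61/12)

D = (55/12, 61/12)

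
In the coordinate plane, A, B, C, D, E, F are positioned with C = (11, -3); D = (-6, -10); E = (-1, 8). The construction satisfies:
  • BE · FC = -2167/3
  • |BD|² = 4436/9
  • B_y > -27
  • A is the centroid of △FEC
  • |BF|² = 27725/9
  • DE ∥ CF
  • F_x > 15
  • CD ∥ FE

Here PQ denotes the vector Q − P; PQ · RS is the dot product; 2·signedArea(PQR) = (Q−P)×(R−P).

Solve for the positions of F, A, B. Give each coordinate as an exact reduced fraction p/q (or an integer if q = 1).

A = (26/3, 20/3)
B = (-62/3, -80/3)
F = (16, 15)

1. F_x = 16  [CD ∥ FE ∩ DE ∥ CF]
2. F_y = 15  [CD ∥ FE ∩ DE ∥ CF]
   → F = (16, 15)
3. A_x = 26/3  [A is the centroid of △FEC]
4. A_y = 20/3  [A is the centroid of △FEC]
   → A = (26/3, 20/3)
5. B_x = -62/3  [line 5·x + 18·y + 1750/3 = 0 ∩ |BF|² = 27725/9]
6. B_y = -80/3  [line 5·x + 18·y + 1750/3 = 0 ∩ |BF|² = 27725/9]
   → B = (-62/3, -80/3)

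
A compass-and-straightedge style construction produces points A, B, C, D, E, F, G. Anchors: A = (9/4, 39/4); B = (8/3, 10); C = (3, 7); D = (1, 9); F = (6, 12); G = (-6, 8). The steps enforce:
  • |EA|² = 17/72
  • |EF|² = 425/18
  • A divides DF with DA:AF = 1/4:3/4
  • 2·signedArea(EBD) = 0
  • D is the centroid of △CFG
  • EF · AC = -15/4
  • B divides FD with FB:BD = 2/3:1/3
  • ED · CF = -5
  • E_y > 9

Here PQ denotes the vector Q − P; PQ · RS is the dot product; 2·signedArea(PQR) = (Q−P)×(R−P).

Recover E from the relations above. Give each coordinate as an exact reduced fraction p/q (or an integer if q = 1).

E = (11/6, 19/2)

1. E_x = 11/6  [2·signedArea(EBD) = 0 ∩ ED · CF = -5]
2. E_y = 19/2  [2·signedArea(EBD) = 0 ∩ ED · CF = -5]
   → E = (11/6, 19/2)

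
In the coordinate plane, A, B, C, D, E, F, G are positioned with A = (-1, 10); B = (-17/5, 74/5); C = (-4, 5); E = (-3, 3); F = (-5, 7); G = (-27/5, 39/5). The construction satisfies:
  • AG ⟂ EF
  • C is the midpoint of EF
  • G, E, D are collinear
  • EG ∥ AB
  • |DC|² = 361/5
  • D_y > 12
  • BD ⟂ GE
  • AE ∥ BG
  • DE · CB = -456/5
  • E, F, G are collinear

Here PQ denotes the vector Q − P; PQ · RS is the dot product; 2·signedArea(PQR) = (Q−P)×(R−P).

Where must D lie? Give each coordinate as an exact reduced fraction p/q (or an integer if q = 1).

D = (-39/5, 63/5)

1. D_x = -39/5  [G, E, D are collinear ∩ BD ⟂ GE]
2. D_y = 63/5  [G, E, D are collinear ∩ BD ⟂ GE]
   → D = (-39/5, 63/5)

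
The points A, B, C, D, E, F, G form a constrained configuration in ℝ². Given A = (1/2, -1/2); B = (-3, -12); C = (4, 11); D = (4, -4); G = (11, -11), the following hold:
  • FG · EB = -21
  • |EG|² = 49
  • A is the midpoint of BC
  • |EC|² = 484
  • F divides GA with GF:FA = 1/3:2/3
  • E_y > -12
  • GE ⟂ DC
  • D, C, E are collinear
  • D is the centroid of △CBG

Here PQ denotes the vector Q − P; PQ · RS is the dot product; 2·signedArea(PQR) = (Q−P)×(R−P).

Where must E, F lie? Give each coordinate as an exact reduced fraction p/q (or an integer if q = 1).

E = (4, -11)
F = (15/2, -15/2)

1. E_x = 4  [D, C, E are collinear ∩ GE ⟂ DC]
2. E_y = -11  [D, C, E are collinear ∩ GE ⟂ DC]
   → E = (4, -11)
3. F_x = 15/2  [F divides GA with GF:FA = 1/3:2/3]
4. F_y = -15/2  [F divides GA with GF:FA = 1/3:2/3]
   → F = (15/2, -15/2)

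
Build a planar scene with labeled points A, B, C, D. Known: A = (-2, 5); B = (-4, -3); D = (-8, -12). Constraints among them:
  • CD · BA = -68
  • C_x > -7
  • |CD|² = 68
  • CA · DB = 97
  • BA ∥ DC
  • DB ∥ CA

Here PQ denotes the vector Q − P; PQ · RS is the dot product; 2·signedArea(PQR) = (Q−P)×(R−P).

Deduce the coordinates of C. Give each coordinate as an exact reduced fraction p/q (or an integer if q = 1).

C = (-6, -4)

1. C_x = -6  [DB ∥ CA ∩ BA ∥ DC]
2. C_y = -4  [DB ∥ CA ∩ BA ∥ DC]
   → C = (-6, -4)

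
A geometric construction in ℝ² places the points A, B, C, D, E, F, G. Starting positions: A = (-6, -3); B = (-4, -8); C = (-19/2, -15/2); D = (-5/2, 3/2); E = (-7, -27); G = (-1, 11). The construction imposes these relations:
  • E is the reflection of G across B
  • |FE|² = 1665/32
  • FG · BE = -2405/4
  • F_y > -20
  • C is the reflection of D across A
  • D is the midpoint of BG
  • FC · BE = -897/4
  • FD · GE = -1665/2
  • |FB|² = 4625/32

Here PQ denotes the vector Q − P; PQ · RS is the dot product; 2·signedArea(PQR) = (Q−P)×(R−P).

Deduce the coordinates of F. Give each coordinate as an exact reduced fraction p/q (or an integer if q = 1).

F = (-47/8, -159/8)

1. F_x = -47/8  [line 3·x + 19·y + 1581/4 = 0 ∩ |FE|² = 1665/32]
2. F_y = -159/8  [line 3·x + 19·y + 1581/4 = 0 ∩ |FE|² = 1665/32]
   → F = (-47/8, -159/8)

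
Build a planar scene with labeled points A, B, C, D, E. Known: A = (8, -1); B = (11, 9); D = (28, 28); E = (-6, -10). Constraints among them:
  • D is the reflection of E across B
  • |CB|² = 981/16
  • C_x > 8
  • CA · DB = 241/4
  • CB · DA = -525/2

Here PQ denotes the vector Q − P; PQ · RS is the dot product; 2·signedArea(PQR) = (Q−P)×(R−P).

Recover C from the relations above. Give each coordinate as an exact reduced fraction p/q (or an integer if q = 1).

C = (35/4, 3/2)

1. C_x = 35/4  [CB · DA = -525/2 ∩ CA · DB = 241/4]
2. C_y = 3/2  [CB · DA = -525/2 ∩ CA · DB = 241/4]
   → C = (35/4, 3/2)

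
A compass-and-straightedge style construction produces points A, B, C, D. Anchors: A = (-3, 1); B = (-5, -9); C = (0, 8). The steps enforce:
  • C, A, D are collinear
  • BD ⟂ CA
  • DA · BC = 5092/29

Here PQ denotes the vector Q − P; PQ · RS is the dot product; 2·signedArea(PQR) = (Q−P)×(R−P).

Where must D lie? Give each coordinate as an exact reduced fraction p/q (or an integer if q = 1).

1. D_x = -201/29  [C, A, D are collinear ∩ BD ⟂ CA]
2. D_y = -237/29  [C, A, D are collinear ∩ BD ⟂ CA]
   → D = (-201/29, -237/29)

D = (-201/29, -237/29)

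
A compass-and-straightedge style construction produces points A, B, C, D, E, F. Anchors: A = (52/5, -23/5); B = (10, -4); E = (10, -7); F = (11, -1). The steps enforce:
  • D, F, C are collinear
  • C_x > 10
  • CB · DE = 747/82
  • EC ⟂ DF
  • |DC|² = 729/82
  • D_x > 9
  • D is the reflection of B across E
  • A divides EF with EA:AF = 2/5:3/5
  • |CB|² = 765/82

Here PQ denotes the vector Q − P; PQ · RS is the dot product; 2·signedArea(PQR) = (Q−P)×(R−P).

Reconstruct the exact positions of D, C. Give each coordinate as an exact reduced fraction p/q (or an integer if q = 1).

1. D_x = 10  [D is the reflection of B across E]
2. D_y = -10  [D is the reflection of B across E]
   → D = (10, -10)
3. C_x = 847/82  [D, F, C are collinear ∩ EC ⟂ DF]
4. C_y = -577/82  [D, F, C are collinear ∩ EC ⟂ DF]
   → C = (847/82, -577/82)

C = (847/82, -577/82)
D = (10, -10)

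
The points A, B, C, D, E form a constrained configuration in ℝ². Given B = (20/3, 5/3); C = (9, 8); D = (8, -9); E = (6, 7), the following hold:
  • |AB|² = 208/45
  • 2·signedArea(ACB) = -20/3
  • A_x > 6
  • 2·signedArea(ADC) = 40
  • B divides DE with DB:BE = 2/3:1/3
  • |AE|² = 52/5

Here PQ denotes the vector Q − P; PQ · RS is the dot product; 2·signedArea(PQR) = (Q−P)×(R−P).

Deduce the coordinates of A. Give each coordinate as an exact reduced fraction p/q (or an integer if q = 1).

1. A_x = 32/5  [2·signedArea(ADC) = 40 ∩ 2·signedArea(ACB) = -20/3]
2. A_y = 19/5  [2·signedArea(ADC) = 40 ∩ 2·signedArea(ACB) = -20/3]
   → A = (32/5, 19/5)

A = (32/5, 19/5)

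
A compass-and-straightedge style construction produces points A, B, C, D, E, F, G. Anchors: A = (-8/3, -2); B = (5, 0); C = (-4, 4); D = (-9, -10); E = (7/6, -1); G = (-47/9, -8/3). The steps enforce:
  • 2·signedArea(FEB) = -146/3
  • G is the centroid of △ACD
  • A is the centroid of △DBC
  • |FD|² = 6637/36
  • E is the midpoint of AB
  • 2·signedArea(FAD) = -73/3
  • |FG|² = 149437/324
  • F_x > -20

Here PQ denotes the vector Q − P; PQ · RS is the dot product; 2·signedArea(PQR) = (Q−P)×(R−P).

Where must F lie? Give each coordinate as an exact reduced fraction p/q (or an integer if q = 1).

1. F_x = -115/6  [2·signedArea(FEB) = -146/3 ∩ 2·signedArea(FAD) = -73/3]
2. F_y = -19  [2·signedArea(FEB) = -146/3 ∩ 2·signedArea(FAD) = -73/3]
   → F = (-115/6, -19)

F = (-115/6, -19)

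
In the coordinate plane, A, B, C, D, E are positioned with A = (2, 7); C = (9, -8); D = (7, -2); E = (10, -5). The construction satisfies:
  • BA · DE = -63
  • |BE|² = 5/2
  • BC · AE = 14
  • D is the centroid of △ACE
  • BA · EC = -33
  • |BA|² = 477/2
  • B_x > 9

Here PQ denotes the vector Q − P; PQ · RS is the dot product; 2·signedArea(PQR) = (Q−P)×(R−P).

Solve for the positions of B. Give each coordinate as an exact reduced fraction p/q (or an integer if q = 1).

1. B_x = 19/2  [BA · DE = -63 ∩ BC · AE = 14]
2. B_y = -13/2  [BA · DE = -63 ∩ BC · AE = 14]
   → B = (19/2, -13/2)

B = (19/2, -13/2)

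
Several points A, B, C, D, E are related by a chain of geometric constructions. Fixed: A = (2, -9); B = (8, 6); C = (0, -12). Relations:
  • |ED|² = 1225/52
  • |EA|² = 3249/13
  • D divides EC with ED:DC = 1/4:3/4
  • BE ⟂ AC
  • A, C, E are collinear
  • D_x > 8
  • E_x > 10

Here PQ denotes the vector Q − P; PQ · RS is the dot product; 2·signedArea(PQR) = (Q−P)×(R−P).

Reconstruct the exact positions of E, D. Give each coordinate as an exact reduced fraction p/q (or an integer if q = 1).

1. E_x = 140/13  [A, C, E are collinear ∩ BE ⟂ AC]
2. E_y = 54/13  [A, C, E are collinear ∩ BE ⟂ AC]
   → E = (140/13, 54/13)
3. D_x = 105/13  [D divides EC with ED:DC = 1/4:3/4]
4. D_y = 3/26  [D divides EC with ED:DC = 1/4:3/4]
   → D = (105/13, 3/26)

D = (105/13, 3/26)
E = (140/13, 54/13)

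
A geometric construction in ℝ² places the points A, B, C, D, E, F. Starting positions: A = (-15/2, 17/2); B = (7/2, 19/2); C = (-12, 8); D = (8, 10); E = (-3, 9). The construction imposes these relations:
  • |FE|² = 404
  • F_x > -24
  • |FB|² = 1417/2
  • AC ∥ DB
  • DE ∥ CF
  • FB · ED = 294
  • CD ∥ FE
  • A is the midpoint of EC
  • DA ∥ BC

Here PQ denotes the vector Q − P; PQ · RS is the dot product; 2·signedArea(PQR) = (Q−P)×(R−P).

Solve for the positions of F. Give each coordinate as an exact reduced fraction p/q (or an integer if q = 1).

1. F_x = -23  [CD ∥ FE ∩ DE ∥ CF]
2. F_y = 7  [CD ∥ FE ∩ DE ∥ CF]
   → F = (-23, 7)

F = (-23, 7)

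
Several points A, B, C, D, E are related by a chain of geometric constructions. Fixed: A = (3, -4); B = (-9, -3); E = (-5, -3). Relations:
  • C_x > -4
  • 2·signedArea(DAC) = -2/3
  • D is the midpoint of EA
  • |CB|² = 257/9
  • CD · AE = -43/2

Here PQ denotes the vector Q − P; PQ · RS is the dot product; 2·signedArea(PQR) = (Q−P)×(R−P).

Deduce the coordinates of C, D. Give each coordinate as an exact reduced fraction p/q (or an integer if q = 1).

C = (-11/3, -10/3)
D = (-1, -7/2)

1. D_x = -1  [D is the midpoint of EA]
2. D_y = -7/2  [D is the midpoint of EA]
   → D = (-1, -7/2)
3. C_x = -11/3  [CD · AE = -43/2 ∩ 2·signedArea(DAC) = -2/3]
4. C_y = -10/3  [CD · AE = -43/2 ∩ 2·signedArea(DAC) = -2/3]
   → C = (-11/3, -10/3)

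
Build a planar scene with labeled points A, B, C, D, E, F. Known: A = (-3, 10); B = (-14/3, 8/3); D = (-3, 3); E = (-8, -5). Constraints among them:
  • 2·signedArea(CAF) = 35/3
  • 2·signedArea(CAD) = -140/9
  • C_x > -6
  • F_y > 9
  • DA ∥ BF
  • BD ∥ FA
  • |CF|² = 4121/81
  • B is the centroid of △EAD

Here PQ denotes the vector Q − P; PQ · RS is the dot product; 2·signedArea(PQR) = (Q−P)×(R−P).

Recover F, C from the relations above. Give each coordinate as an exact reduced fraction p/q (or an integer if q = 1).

C = (-47/9, 23/9)
F = (-14/3, 29/3)

1. F_x = -14/3  [BD ∥ FA ∩ DA ∥ BF]
2. F_y = 29/3  [BD ∥ FA ∩ DA ∥ BF]
   → F = (-14/3, 29/3)
3. C_x = -47/9  [2·signedArea(CAD) = -140/9 ∩ 2·signedArea(CAF) = 35/3]
4. C_y = 23/9  [2·signedArea(CAD) = -140/9 ∩ 2·signedArea(CAF) = 35/3]
   → C = (-47/9, 23/9)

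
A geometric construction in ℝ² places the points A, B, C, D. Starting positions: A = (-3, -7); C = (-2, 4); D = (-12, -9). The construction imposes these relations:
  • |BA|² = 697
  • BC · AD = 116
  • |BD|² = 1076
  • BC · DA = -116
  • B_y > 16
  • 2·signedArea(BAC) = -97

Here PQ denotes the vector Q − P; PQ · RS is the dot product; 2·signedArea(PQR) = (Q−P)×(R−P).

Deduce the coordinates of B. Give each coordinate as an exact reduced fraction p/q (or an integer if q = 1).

1. B_x = 8  [BC · AD = 116 ∩ 2·signedArea(BAC) = -97]
2. B_y = 17  [BC · AD = 116 ∩ 2·signedArea(BAC) = -97]
   → B = (8, 17)

B = (8, 17)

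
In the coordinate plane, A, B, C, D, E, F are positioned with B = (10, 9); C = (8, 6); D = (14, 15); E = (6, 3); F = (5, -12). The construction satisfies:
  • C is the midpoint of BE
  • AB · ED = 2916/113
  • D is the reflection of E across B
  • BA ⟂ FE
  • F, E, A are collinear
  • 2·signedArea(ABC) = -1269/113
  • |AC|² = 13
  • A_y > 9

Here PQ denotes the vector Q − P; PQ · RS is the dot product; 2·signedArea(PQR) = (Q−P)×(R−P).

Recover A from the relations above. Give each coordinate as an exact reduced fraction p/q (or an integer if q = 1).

A = (725/113, 1044/113)

1. A_x = 725/113  [F, E, A are collinear ∩ BA ⟂ FE]
2. A_y = 1044/113  [F, E, A are collinear ∩ BA ⟂ FE]
   → A = (725/113, 1044/113)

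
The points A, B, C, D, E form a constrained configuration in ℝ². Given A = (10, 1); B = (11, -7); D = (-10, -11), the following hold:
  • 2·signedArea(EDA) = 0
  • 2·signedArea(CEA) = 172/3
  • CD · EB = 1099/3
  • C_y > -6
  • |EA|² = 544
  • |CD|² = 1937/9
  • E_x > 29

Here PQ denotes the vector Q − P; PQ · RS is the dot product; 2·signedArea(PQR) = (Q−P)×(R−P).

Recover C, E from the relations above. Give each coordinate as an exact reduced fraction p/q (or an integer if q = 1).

1. E_x = 30  [line -12·x + 20·y + 100 = 0 ∩ |EA|² = 544]
2. E_y = 13  [line -12·x + 20·y + 100 = 0 ∩ |EA|² = 544]
   → E = (30, 13)
3. C_x = 11/3  [CD · EB = 1099/3 ∩ 2·signedArea(CEA) = 172/3]
4. C_y = -17/3  [CD · EB = 1099/3 ∩ 2·signedArea(CEA) = 172/3]
   → C = (11/3, -17/3)

C = (11/3, -17/3)
E = (30, 13)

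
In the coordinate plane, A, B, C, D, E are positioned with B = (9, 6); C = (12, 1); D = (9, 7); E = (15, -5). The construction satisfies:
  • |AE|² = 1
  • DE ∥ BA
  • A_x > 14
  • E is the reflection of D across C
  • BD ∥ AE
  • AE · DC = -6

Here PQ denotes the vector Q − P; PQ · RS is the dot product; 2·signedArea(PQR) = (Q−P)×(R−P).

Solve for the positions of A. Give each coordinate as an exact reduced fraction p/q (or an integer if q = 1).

A = (15, -6)

1. A_x = 15  [BD ∥ AE ∩ DE ∥ BA]
2. A_y = -6  [BD ∥ AE ∩ DE ∥ BA]
   → A = (15, -6)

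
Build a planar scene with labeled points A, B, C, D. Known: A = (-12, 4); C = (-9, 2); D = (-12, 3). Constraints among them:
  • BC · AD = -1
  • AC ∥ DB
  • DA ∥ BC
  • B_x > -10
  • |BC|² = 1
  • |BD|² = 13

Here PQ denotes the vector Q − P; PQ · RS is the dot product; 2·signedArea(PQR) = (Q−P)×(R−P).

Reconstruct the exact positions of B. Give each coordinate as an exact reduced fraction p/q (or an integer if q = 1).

B = (-9, 1)

1. B_x = -9  [DA ∥ BC ∩ AC ∥ DB]
2. B_y = 1  [DA ∥ BC ∩ AC ∥ DB]
   → B = (-9, 1)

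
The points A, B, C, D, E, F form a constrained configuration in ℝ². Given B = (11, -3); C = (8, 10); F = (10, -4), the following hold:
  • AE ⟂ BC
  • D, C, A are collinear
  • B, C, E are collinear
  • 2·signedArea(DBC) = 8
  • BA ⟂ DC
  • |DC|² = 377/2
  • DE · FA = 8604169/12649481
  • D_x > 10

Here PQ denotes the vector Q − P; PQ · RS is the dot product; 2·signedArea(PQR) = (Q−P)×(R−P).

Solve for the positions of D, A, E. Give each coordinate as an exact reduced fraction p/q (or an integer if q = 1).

1. D_x = 21/2  [line -13·x + -3·y + 126 = 0 ∩ |DC|² = 377/2]
2. D_y = -7/2  [line -13·x + -3·y + 126 = 0 ∩ |DC|² = 377/2]
   → D = (21/2, -7/2)
3. A_x = 3931/377  [D, C, A are collinear ∩ BA ⟂ DC]
4. A_y = -1171/377  [D, C, A are collinear ∩ BA ⟂ DC]
   → A = (3931/377, -1171/377)
5. E_x = 368891/33553  [B, C, E are collinear ∩ AE ⟂ BC]
6. E_y = -7679/2581  [B, C, E are collinear ∩ AE ⟂ BC]
   → E = (368891/33553, -7679/2581)

A = (3931/377, -1171/377)
D = (21/2, -7/2)
E = (368891/33553, -7679/2581)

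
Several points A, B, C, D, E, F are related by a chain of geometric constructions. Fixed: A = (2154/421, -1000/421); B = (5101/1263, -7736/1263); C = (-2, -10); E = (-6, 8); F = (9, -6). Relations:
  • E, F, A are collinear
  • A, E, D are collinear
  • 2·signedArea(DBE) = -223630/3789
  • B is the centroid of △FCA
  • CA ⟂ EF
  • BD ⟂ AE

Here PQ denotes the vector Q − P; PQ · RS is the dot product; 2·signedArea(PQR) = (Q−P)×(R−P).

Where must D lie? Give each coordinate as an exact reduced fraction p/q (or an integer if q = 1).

D = (2699/421, -4526/1263)

1. D_x = 2699/421  [A, E, D are collinear ∩ BD ⟂ AE]
2. D_y = -4526/1263  [A, E, D are collinear ∩ BD ⟂ AE]
   → D = (2699/421, -4526/1263)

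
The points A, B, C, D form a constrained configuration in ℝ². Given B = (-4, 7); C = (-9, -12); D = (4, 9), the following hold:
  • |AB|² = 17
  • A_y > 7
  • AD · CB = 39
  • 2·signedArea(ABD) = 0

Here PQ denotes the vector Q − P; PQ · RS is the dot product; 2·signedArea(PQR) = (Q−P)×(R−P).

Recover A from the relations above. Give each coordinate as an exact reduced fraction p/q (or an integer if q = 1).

A = (0, 8)

1. A_x = 0  [2·signedArea(ABD) = 0 ∩ AD · CB = 39]
2. A_y = 8  [2·signedArea(ABD) = 0 ∩ AD · CB = 39]
   → A = (0, 8)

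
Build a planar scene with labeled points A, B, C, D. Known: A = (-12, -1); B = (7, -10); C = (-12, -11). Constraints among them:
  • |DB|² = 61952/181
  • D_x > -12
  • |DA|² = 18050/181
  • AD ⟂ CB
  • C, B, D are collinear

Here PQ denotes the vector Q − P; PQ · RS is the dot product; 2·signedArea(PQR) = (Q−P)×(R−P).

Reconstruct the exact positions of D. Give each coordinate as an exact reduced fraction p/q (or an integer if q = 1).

1. D_x = -2077/181  [C, B, D are collinear ∩ AD ⟂ CB]
2. D_y = -1986/181  [C, B, D are collinear ∩ AD ⟂ CB]
   → D = (-2077/181, -1986/181)

D = (-2077/181, -1986/181)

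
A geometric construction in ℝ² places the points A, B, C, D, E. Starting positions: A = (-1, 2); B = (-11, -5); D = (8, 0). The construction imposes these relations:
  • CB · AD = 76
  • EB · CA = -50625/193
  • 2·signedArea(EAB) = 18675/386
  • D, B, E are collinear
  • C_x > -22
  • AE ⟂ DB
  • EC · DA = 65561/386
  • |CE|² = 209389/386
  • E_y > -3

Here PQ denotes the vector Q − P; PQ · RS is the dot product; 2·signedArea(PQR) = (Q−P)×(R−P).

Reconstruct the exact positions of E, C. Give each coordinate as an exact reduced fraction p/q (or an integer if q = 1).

C = (-21, -12)
E = (29/386, -805/386)

1. E_x = 29/386  [D, B, E are collinear ∩ AE ⟂ DB]
2. E_y = -805/386  [D, B, E are collinear ∩ AE ⟂ DB]
   → E = (29/386, -805/386)
3. C_x = -21  [CB · AD = 76 ∩ EB · CA = -50625/193]
4. C_y = -12  [CB · AD = 76 ∩ EB · CA = -50625/193]
   → C = (-21, -12)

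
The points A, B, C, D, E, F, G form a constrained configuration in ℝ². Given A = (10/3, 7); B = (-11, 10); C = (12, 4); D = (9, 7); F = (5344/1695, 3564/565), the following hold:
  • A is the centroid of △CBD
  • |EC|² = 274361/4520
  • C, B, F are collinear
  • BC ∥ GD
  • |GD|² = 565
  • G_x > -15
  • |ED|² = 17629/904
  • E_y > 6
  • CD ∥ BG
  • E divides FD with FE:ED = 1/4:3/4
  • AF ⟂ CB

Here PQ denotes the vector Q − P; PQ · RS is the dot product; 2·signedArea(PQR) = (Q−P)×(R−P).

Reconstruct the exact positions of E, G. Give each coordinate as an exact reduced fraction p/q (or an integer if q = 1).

E = (10429/2260, 14647/2260)
G = (-14, 13)

1. E_x = 10429/2260  [E divides FD with FE:ED = 1/4:3/4]
2. E_y = 14647/2260  [E divides FD with FE:ED = 1/4:3/4]
   → E = (10429/2260, 14647/2260)
3. G_x = -14  [BC ∥ GD ∩ CD ∥ BG]
4. G_y = 13  [BC ∥ GD ∩ CD ∥ BG]
   → G = (-14, 13)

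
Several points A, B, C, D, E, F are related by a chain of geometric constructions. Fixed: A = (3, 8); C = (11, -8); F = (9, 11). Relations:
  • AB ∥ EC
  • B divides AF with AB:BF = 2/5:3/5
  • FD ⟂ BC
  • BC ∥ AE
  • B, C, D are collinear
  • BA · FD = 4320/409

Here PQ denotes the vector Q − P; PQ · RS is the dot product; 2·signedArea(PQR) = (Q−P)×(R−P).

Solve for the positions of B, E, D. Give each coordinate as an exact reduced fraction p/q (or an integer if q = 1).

1. B_x = 27/5  [B divides AF with AB:BF = 2/5:3/5]
2. B_y = 46/5  [B divides AF with AB:BF = 2/5:3/5]
   → B = (27/5, 46/5)
3. E_x = 43/5  [AB ∥ EC ∩ BC ∥ AE]
4. E_y = -46/5  [AB ∥ EC ∩ BC ∥ AE]
   → E = (43/5, -46/5)
5. D_x = 2133/409  [B, C, D are collinear ∩ FD ⟂ BC]
6. D_y = 3995/409  [B, C, D are collinear ∩ FD ⟂ BC]
   → D = (2133/409, 3995/409)

B = (27/5, 46/5)
D = (2133/409, 3995/409)
E = (43/5, -46/5)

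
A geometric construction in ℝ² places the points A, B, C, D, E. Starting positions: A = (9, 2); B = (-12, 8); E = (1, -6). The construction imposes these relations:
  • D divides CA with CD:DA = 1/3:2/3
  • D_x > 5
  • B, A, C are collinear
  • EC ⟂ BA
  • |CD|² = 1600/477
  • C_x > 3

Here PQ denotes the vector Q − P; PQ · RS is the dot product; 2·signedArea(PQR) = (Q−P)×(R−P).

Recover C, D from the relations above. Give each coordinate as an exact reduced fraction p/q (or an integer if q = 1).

1. C_x = 197/53  [B, A, C are collinear ∩ EC ⟂ BA]
2. C_y = 186/53  [B, A, C are collinear ∩ EC ⟂ BA]
   → C = (197/53, 186/53)
3. D_x = 871/159  [D divides CA with CD:DA = 1/3:2/3]
4. D_y = 478/159  [D divides CA with CD:DA = 1/3:2/3]
   → D = (871/159, 478/159)

C = (197/53, 186/53)
D = (871/159, 478/159)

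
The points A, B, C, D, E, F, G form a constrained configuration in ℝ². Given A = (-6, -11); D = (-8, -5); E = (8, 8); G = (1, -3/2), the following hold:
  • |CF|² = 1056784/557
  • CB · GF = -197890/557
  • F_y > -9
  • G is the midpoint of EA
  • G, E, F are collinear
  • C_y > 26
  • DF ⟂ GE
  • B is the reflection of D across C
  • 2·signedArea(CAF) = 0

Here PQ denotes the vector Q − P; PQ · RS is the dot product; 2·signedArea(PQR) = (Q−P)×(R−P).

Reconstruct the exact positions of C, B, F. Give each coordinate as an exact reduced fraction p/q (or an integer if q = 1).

1. F_x = -2138/557  [G, E, F are collinear ∩ DF ⟂ GE]
2. F_y = -4493/557  [G, E, F are collinear ∩ DF ⟂ GE]
   → F = (-2138/557, -4493/557)
3. C_x = 22  [line -1634/557·x + 1204/557·y + 3440/557 = 0 ∩ |CF|² = 1056784/557]
4. C_y = 27  [line -1634/557·x + 1204/557·y + 3440/557 = 0 ∩ |CF|² = 1056784/557]
   → C = (22, 27)
5. B_x = 52  [B is the reflection of D across C]
6. B_y = 59  [B is the reflection of D across C]
   → B = (52, 59)

B = (52, 59)
C = (22, 27)
F = (-2138/557, -4493/557)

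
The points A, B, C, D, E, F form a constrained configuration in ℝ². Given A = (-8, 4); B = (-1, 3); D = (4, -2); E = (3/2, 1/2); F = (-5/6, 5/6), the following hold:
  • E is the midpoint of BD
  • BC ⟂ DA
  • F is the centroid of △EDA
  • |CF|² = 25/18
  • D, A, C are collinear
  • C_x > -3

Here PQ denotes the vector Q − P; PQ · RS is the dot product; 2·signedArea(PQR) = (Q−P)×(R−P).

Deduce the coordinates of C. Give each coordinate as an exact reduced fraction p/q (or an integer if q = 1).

C = (-2, 1)

1. C_x = -2  [D, A, C are collinear ∩ BC ⟂ DA]
2. C_y = 1  [D, A, C are collinear ∩ BC ⟂ DA]
   → C = (-2, 1)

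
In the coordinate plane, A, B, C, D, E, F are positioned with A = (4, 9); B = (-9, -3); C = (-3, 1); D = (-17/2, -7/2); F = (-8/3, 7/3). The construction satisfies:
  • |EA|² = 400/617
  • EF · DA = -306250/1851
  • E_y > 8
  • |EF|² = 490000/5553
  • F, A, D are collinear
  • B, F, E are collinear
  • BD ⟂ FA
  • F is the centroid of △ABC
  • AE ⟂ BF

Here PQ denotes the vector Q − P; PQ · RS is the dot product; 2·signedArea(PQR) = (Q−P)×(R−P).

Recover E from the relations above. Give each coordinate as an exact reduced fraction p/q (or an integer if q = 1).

1. E_x = 2788/617  [B, F, E are collinear ∩ AE ⟂ BF]
2. E_y = 5173/617  [B, F, E are collinear ∩ AE ⟂ BF]
   → E = (2788/617, 5173/617)

E = (2788/617, 5173/617)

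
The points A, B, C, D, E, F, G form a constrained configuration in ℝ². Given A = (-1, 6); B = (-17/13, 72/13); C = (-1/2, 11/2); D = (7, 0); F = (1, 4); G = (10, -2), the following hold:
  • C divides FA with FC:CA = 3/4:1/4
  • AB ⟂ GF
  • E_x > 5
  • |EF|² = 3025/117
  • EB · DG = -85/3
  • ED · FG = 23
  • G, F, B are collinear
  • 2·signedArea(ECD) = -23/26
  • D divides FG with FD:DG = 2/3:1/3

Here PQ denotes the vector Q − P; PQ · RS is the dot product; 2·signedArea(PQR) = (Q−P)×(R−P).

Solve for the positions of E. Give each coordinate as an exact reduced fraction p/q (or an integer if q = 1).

1. E_x = 68/13  [EB · DG = -85/3 ∩ 2·signedArea(ECD) = -23/26]
2. E_y = 46/39  [EB · DG = -85/3 ∩ 2·signedArea(ECD) = -23/26]
   → E = (68/13, 46/39)

E = (68/13, 46/39)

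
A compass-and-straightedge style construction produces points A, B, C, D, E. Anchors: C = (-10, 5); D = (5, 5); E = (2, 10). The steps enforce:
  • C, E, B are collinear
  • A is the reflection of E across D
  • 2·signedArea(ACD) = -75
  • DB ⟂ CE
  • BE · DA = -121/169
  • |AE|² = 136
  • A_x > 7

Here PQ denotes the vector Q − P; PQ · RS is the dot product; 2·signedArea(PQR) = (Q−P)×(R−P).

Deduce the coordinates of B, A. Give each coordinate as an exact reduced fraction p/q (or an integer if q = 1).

A = (8, 0)
B = (470/169, 1745/169)

1. B_x = 470/169  [C, E, B are collinear ∩ DB ⟂ CE]
2. B_y = 1745/169  [C, E, B are collinear ∩ DB ⟂ CE]
   → B = (470/169, 1745/169)
3. A_x = 8  [A is the reflection of E across D]
4. A_y = 0  [A is the reflection of E across D]
   → A = (8, 0)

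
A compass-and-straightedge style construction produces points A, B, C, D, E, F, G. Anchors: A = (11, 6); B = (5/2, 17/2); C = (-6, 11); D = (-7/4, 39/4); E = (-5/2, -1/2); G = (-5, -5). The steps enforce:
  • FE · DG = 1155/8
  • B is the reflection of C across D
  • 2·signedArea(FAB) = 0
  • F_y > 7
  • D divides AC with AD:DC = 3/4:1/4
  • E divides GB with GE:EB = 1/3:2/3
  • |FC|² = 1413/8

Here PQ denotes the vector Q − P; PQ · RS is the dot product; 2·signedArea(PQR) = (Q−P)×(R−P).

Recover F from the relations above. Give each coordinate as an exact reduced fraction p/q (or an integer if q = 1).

F = (27/4, 29/4)

1. F_x = 27/4  [2·signedArea(FAB) = 0 ∩ FE · DG = 1155/8]
2. F_y = 29/4  [2·signedArea(FAB) = 0 ∩ FE · DG = 1155/8]
   → F = (27/4, 29/4)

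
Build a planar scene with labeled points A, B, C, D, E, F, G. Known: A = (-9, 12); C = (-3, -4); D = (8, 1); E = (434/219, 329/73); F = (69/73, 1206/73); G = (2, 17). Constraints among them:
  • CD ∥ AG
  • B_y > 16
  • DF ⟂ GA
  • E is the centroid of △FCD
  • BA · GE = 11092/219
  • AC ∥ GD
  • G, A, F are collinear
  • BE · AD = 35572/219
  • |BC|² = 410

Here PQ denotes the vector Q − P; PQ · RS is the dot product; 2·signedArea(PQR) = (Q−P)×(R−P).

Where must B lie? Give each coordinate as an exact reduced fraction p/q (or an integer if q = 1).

B = (-8/73, 1171/73)

1. B_x = -8/73  [BE · AD = 35572/219 ∩ BA · GE = 11092/219]
2. B_y = 1171/73  [BE · AD = 35572/219 ∩ BA · GE = 11092/219]
   → B = (-8/73, 1171/73)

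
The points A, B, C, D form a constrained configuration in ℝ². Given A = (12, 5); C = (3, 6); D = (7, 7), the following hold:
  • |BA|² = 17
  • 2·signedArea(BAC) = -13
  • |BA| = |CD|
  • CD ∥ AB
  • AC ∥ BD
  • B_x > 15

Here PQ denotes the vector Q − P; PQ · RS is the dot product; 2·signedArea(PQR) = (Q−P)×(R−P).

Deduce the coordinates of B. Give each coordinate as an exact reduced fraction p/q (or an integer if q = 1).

1. B_x = 16  [AC ∥ BD ∩ CD ∥ AB]
2. B_y = 6  [AC ∥ BD ∩ CD ∥ AB]
   → B = (16, 6)

B = (16, 6)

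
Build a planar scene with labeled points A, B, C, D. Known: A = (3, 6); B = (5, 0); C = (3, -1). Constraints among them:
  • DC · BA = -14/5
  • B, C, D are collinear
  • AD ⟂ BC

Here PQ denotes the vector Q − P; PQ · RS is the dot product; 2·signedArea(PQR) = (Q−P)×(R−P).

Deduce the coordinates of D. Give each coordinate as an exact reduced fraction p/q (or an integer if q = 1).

1. D_x = 29/5  [B, C, D are collinear ∩ AD ⟂ BC]
2. D_y = 2/5  [B, C, D are collinear ∩ AD ⟂ BC]
   → D = (29/5, 2/5)

D = (29/5, 2/5)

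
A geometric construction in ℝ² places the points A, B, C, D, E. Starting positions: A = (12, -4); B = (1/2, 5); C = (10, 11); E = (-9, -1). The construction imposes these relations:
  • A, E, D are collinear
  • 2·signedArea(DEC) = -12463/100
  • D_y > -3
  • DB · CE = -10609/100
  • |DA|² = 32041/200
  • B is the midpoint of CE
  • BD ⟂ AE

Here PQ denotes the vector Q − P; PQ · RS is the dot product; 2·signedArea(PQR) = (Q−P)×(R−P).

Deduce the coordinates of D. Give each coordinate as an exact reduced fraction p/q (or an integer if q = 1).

D = (-53/100, -221/100)

1. D_x = -53/100  [A, E, D are collinear ∩ BD ⟂ AE]
2. D_y = -221/100  [A, E, D are collinear ∩ BD ⟂ AE]
   → D = (-53/100, -221/100)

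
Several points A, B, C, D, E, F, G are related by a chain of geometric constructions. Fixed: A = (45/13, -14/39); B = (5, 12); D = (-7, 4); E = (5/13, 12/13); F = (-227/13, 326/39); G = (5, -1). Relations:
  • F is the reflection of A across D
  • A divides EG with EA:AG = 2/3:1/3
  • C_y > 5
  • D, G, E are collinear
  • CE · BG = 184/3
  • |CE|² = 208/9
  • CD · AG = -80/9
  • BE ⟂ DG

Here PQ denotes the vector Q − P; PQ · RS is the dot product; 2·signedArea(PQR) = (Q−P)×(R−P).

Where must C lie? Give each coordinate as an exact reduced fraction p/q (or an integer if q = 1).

1. C_x = -7/13  [CD · AG = -80/9 ∩ CE · BG = 184/3]
2. C_y = 220/39  [CD · AG = -80/9 ∩ CE · BG = 184/3]
   → C = (-7/13, 220/39)

C = (-7/13, 220/39)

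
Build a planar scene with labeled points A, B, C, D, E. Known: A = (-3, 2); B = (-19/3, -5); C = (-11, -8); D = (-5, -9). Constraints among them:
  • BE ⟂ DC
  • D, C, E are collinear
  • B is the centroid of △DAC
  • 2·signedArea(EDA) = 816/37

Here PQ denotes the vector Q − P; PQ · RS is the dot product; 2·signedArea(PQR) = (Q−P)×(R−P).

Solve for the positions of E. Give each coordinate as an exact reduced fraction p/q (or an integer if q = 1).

E = (-257/37, -321/37)

1. E_x = -257/37  [D, C, E are collinear ∩ BE ⟂ DC]
2. E_y = -321/37  [D, C, E are collinear ∩ BE ⟂ DC]
   → E = (-257/37, -321/37)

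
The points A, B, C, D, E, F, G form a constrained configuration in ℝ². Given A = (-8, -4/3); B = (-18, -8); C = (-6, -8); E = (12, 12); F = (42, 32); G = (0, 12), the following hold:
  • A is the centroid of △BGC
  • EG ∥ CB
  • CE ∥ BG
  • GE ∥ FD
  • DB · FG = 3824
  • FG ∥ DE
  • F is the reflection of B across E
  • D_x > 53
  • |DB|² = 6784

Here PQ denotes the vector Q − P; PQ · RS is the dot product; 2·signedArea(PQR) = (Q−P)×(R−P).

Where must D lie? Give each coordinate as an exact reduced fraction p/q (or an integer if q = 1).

1. D_x = 54  [FG ∥ DE ∩ GE ∥ FD]
2. D_y = 32  [FG ∥ DE ∩ GE ∥ FD]
   → D = (54, 32)

D = (54, 32)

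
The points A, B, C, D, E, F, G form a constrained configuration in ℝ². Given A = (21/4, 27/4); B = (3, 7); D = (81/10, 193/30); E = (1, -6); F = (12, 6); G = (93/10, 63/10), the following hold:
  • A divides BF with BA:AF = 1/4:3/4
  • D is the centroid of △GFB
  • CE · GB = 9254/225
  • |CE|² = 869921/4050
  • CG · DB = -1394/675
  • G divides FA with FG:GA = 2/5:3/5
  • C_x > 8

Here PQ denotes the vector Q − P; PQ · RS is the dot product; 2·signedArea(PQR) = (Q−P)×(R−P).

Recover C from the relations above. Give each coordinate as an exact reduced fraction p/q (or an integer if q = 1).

C = (89/10, 571/90)

1. C_x = 89/10  [line 63/10·x + -7/10·y + -23233/450 = 0 ∩ |CE|² = 869921/4050]
2. C_y = 571/90  [line 63/10·x + -7/10·y + -23233/450 = 0 ∩ |CE|² = 869921/4050]
   → C = (89/10, 571/90)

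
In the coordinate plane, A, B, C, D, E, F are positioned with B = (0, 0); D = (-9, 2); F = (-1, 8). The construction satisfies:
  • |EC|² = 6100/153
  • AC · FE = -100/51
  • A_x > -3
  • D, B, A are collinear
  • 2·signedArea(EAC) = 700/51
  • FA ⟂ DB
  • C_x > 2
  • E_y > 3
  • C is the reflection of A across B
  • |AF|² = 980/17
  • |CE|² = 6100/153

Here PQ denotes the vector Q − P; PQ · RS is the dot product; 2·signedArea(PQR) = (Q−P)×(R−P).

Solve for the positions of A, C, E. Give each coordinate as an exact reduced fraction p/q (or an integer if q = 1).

A = (-45/17, 10/17)
C = (45/17, -10/17)
E = (-125/51, 160/51)

1. A_x = -45/17  [D, B, A are collinear ∩ FA ⟂ DB]
2. A_y = 10/17  [D, B, A are collinear ∩ FA ⟂ DB]
   → A = (-45/17, 10/17)
3. C_x = 45/17  [C is the reflection of A across B]
4. C_y = -10/17  [C is the reflection of A across B]
   → C = (45/17, -10/17)
5. E_x = -125/51  [2·signedArea(EAC) = 700/51 ∩ AC · FE = -100/51]
6. E_y = 160/51  [2·signedArea(EAC) = 700/51 ∩ AC · FE = -100/51]
   → E = (-125/51, 160/51)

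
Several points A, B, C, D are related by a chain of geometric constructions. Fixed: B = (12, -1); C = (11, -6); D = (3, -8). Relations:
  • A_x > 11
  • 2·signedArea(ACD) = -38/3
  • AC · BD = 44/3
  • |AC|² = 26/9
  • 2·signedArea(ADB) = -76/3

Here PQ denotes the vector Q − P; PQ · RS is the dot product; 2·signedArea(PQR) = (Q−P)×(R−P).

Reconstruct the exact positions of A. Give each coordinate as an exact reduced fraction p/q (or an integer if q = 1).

A = (34/3, -13/3)

1. A_x = 34/3  [2·signedArea(ACD) = -38/3 ∩ 2·signedArea(ADB) = -76/3]
2. A_y = -13/3  [2·signedArea(ACD) = -38/3 ∩ 2·signedArea(ADB) = -76/3]
   → A = (34/3, -13/3)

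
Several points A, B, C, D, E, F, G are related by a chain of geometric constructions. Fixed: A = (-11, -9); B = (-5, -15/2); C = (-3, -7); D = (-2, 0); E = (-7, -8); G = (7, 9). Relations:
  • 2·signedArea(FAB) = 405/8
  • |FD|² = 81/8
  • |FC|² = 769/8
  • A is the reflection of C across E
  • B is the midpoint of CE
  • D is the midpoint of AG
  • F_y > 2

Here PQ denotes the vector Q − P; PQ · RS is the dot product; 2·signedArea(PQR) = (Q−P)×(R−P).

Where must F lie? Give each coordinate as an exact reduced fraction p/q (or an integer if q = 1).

F = (1/4, 9/4)

1. F_x = 1/4  [line -3/2·x + 6·y + -105/8 = 0 ∩ |FD|² = 81/8]
2. F_y = 9/4  [line -3/2·x + 6·y + -105/8 = 0 ∩ |FD|² = 81/8]
   → F = (1/4, 9/4)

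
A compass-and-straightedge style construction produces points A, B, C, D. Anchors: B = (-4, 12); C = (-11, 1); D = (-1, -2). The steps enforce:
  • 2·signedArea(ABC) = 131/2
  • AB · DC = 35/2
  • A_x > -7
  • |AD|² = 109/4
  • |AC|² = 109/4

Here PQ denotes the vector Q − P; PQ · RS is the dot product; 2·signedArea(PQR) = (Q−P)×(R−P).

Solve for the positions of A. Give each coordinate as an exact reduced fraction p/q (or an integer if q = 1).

A = (-6, -1/2)

1. A_x = -6  [AB · DC = 35/2 ∩ 2·signedArea(ABC) = 131/2]
2. A_y = -1/2  [AB · DC = 35/2 ∩ 2·signedArea(ABC) = 131/2]
   → A = (-6, -1/2)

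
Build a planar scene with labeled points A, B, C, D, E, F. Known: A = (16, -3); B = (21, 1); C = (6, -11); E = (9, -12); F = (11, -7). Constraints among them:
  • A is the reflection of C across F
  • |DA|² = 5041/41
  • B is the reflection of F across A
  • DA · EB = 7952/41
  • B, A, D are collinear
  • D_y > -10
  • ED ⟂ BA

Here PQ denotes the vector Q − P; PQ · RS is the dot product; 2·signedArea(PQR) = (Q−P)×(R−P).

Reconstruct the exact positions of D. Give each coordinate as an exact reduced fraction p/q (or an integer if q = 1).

1. D_x = 301/41  [B, A, D are collinear ∩ ED ⟂ BA]
2. D_y = -407/41  [B, A, D are collinear ∩ ED ⟂ BA]
   → D = (301/41, -407/41)

D = (301/41, -407/41)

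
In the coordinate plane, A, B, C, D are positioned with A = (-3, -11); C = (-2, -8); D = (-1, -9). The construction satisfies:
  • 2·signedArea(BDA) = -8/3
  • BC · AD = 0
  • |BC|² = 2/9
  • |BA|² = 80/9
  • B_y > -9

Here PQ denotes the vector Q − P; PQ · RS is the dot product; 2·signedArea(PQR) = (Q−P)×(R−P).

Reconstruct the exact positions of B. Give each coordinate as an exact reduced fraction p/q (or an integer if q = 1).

B = (-5/3, -25/3)

1. B_x = -5/3  [BC · AD = 0 ∩ 2·signedArea(BDA) = -8/3]
2. B_y = -25/3  [BC · AD = 0 ∩ 2·signedArea(BDA) = -8/3]
   → B = (-5/3, -25/3)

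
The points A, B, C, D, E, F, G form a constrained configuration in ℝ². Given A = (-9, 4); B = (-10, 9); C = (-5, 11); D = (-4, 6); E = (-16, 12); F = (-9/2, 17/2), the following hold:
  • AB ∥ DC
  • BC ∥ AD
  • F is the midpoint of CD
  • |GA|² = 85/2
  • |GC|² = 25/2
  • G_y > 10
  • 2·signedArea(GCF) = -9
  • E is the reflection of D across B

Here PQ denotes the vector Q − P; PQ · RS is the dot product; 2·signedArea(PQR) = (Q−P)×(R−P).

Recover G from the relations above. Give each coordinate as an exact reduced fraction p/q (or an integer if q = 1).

G = (-17/2, 21/2)

1. G_x = -17/2  [line 5/2·x + 1/2·y + 16 = 0 ∩ |GA|² = 85/2]
2. G_y = 21/2  [line 5/2·x + 1/2·y + 16 = 0 ∩ |GA|² = 85/2]
   → G = (-17/2, 21/2)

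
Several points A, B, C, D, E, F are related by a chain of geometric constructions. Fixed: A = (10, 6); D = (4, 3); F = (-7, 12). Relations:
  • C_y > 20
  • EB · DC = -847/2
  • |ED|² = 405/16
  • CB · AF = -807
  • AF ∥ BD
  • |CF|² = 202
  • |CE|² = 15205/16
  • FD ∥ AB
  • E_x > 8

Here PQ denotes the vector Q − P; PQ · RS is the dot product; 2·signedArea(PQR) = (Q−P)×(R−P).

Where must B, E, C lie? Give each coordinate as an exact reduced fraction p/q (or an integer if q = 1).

1. B_x = 21  [AF ∥ BD ∩ FD ∥ AB]
2. B_y = -3  [AF ∥ BD ∩ FD ∥ AB]
   → B = (21, -3)
3. C_x = -18  [line 17·x + -6·y + 432 = 0 ∩ |CF|² = 202]
4. C_y = 21  [line 17·x + -6·y + 432 = 0 ∩ |CF|² = 202]
   → C = (-18, 21)
5. E_x = 17/2  [line 22·x + -18·y + -185/2 = 0 ∩ |ED|² = 405/16]
6. E_y = 21/4  [line 22·x + -18·y + -185/2 = 0 ∩ |ED|² = 405/16]
   → E = (17/2, 21/4)

B = (21, -3)
C = (-18, 21)
E = (17/2, 21/4)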